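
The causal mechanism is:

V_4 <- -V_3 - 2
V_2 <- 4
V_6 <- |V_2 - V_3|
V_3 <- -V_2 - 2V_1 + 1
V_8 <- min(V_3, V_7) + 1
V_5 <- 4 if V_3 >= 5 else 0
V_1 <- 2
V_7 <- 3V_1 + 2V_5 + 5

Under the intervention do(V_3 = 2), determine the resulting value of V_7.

The intervention breaks the incoming arrows to V_3: V_3 <- -V_2 - 2V_1 + 1 no longer applies, and V_3 = 2.
V_5 = 4 if V_3 >= 5 else 0  [with V_3=2]  = 0
V_7 = 3V_1 + 2V_5 + 5  [with V_1=2, V_5=0]  = 11

11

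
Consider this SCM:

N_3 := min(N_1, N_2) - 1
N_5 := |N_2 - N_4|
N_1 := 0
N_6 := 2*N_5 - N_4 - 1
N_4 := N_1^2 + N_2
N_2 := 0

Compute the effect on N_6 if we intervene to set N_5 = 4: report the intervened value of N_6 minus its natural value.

8

The intervention breaks the incoming arrows to N_5: N_5 := |N_2 - N_4| no longer applies, and N_5 = 4.
N_4 = N_1^2 + N_2  [with N_1=0, N_2=0]  = 0
N_6 = 2*N_5 - N_4 - 1  [with N_5=4, N_4=0]  = 7
Without intervention: N_4 = N_1^2 + N_2  [with N_1=0, N_2=0]  = 0; N_5 = |N_2 - N_4|  [with N_2=0, N_4=0]  = 0; N_6 = 2*N_5 - N_4 - 1  [with N_5=0, N_4=0]  = -1.
Change = 7 − (-1) = 8.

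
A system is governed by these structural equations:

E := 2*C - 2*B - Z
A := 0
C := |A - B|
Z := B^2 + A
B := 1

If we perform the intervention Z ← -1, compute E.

do(Z=-1) replaces the equation Z := B^2 + A with the constant Z = -1.
C = |A - B|  [with A=0, B=1]  = 1
E = 2*C - 2*B - Z  [with C=1, B=1, Z=-1]  = 1

1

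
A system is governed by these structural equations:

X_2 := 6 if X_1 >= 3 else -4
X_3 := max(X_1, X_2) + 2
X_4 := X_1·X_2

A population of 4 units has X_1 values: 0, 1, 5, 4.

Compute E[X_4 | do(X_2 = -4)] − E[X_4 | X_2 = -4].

Under do(X_2=-4), X_2's equation is replaced by X_2=-4 for every unit. Per-unit X_4: 0, -4, -20, -16. Mean = -10.
E[X_4|X_2=-4] averages over only the 2 units with X_2=-4 (X_1 = 0, 1): X_4 = 0, -4, mean -2.
Difference = -10 − (-2) = -8.

-8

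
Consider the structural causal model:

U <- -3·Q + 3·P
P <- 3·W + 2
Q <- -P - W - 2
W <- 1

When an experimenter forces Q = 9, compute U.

The intervention breaks the incoming arrows to Q: Q <- -P - W - 2 no longer applies, and Q = 9.
P = 3·W + 2  [with W=1]  = 5
U = -3·Q + 3·P  [with Q=9, P=5]  = -12

-12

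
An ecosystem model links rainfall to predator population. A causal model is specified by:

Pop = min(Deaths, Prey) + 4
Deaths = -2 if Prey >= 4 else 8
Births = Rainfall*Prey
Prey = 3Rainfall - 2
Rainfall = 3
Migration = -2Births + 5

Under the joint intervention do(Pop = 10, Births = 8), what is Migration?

-11

Under do(Pop = 10, Births = 8), each intervened variable's structural equation is replaced by its fixed value.
Migration = -2Births + 5  [with Births=8]  = -11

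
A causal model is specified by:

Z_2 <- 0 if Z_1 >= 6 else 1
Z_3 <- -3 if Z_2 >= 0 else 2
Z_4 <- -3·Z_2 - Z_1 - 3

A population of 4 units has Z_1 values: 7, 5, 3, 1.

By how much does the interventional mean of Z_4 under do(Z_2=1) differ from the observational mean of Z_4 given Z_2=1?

Every unit gets Z_2=1 under the intervention. Z_4 values become -13, -11, -9, -7; E[Z_4|do(Z_2=1)] = -10.
E[Z_4|Z_2=1] averages over only the 3 units with Z_2=1 (Z_1 = 5, 3, 1): Z_4 = -11, -9, -7, mean -9.
Difference = -10 − (-9) = -1.

-1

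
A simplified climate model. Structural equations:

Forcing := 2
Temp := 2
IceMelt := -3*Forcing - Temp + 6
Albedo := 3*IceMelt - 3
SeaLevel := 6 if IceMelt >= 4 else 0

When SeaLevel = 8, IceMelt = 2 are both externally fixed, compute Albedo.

Under do(SeaLevel = 8, IceMelt = 2), each intervened variable's structural equation is replaced by its fixed value.
Albedo = 3*IceMelt - 3  [with IceMelt=2]  = 3

3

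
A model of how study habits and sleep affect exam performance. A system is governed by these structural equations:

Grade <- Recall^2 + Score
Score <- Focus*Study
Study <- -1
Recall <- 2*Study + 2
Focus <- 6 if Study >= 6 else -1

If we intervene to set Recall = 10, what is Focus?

The intervention breaks the incoming arrows to Recall: Recall <- 2*Study + 2 no longer applies, and Recall = 10.
Since Focus is not a descendant of the intervened variable, it is unaffected.
Focus = 6 if Study >= 6 else -1  [with Study=-1]  = -1

-1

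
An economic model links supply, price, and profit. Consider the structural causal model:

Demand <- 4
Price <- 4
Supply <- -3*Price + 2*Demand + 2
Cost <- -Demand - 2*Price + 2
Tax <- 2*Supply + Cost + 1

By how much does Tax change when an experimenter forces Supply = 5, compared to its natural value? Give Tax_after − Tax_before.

14

do(Supply=5) replaces the equation Supply <- -3*Price + 2*Demand + 2 with the constant Supply = 5.
Cost = -Demand - 2*Price + 2  [with Demand=4, Price=4]  = -10
Tax = 2*Supply + Cost + 1  [with Supply=5, Cost=-10]  = 1
Without intervention: Supply = -3*Price + 2*Demand + 2  [with Price=4, Demand=4]  = -2; Cost = -Demand - 2*Price + 2  [with Demand=4, Price=4]  = -10; Tax = 2*Supply + Cost + 1  [with Supply=-2, Cost=-10]  = -13.
Change = 1 − (-13) = 14.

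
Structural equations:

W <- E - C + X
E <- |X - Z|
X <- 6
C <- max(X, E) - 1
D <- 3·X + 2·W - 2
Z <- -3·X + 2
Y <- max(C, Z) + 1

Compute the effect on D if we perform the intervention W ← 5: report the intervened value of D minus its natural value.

-4

The intervention breaks the incoming arrows to W: W <- E - C + X no longer applies, and W = 5.
D = 3·X + 2·W - 2  [with X=6, W=5]  = 26
Without intervention: Z = -3·X + 2  [with X=6]  = -16; E = |X - Z|  [with X=6, Z=-16]  = 22; C = max(X, E) - 1  [with X=6, E=22]  = 21; W = E - C + X  [with E=22, C=21, X=6]  = 7; D = 3·X + 2·W - 2  [with X=6, W=7]  = 30.
Change = 26 − 30 = -4.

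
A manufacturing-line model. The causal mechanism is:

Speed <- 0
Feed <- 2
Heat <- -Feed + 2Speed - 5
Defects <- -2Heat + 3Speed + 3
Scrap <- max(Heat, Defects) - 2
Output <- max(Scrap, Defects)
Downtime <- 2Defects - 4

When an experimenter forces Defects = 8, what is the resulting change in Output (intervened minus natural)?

Under do(Defects=8), the mechanism Defects <- -2Heat + 3Speed + 3 is discarded; Defects is fixed at 8.
Heat = -Feed + 2Speed - 5  [with Feed=2, Speed=0]  = -7
Scrap = max(Heat, Defects) - 2  [with Heat=-7, Defects=8]  = 6
Output = max(Scrap, Defects)  [with Scrap=6, Defects=8]  = 8
Without intervention: Heat = -Feed + 2Speed - 5  [with Feed=2, Speed=0]  = -7; Defects = -2Heat + 3Speed + 3  [with Heat=-7, Speed=0]  = 17; Scrap = max(Heat, Defects) - 2  [with Heat=-7, Defects=17]  = 15; Output = max(Scrap, Defects)  [with Scrap=15, Defects=17]  = 17.
Change = 8 − 17 = -9.

-9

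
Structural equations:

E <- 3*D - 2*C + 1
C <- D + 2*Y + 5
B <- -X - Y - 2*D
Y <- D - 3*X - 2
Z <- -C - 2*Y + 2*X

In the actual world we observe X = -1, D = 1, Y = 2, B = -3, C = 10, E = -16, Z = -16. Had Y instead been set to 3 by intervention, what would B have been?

The intervention breaks the incoming arrows to Y: Y <- D - 3*X - 2 no longer applies, and Y = 3.
B = -X - Y - 2*D  [with X=-1, Y=3, D=1]  = -4

-4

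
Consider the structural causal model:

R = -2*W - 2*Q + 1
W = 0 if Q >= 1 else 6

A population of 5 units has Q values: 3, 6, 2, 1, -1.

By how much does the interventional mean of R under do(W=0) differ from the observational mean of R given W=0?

The intervention sets W=0 in all 5 units regardless of Q. Recomputing R per unit gives -5, -11, -3, -1, 3; average -3.4.
E[R|W=0] averages over only the 4 units with W=0 (Q = 3, 6, 2, 1): R = -5, -11, -3, -1, mean -5.
Difference = -3.4 − (-5) = 1.6.

1.6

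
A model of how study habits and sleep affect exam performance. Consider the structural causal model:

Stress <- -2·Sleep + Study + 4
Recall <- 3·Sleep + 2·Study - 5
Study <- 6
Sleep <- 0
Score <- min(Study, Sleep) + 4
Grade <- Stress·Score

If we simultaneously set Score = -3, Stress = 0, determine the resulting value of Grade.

0

The joint intervention fixes Score = -3, Stress = 0, removing each variable's own equation.
Grade = Stress·Score  [with Stress=0, Score=-3]  = 0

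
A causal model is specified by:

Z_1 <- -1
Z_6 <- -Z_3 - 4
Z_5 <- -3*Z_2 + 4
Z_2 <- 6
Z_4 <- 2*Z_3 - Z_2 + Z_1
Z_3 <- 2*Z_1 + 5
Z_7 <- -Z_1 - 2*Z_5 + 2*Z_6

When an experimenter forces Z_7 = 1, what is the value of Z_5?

-14

The intervention breaks the incoming arrows to Z_7: Z_7 <- -Z_1 - 2*Z_5 + 2*Z_6 no longer applies, and Z_7 = 1.
Z_5 is not downstream of the intervention, so its value is determined by the original equations.
Z_5 = -3*Z_2 + 4  [with Z_2=6]  = -14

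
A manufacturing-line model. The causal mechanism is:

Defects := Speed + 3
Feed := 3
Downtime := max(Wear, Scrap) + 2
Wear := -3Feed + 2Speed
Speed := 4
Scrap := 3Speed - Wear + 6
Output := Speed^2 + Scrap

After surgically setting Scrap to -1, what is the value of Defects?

The intervention breaks the incoming arrows to Scrap: Scrap := 3Speed - Wear + 6 no longer applies, and Scrap = -1.
Since Defects is not a descendant of the intervened variable, it is unaffected.
Defects = Speed + 3  [with Speed=4]  = 7

7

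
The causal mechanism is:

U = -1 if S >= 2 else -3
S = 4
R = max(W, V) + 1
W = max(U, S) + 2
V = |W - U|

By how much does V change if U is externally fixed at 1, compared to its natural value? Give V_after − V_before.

Under do(U=1), the mechanism U = -1 if S >= 2 else -3 is discarded; U is fixed at 1.
W = max(U, S) + 2  [with U=1, S=4]  = 6
V = |W - U|  [with W=6, U=1]  = 5
Without intervention: U = -1 if S >= 2 else -3  [with S=4]  = -1; W = max(U, S) + 2  [with U=-1, S=4]  = 6; V = |W - U|  [with W=6, U=-1]  = 7.
Change = 5 − 7 = -2.

-2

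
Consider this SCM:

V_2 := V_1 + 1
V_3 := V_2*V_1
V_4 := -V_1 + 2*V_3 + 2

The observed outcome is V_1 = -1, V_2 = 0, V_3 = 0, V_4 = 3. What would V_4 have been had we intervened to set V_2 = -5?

13

Under do(V_2=-5), the mechanism V_2 := V_1 + 1 is discarded; V_2 is fixed at -5.
V_3 = V_2*V_1  [with V_2=-5, V_1=-1]  = 5
V_4 = -V_1 + 2*V_3 + 2  [with V_1=-1, V_3=5]  = 13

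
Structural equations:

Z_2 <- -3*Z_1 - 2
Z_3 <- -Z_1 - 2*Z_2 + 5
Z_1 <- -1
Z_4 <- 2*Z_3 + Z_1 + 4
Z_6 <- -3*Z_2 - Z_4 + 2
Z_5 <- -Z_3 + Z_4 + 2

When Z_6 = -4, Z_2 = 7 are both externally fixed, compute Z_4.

-13

Under do(Z_6 = -4, Z_2 = 7), each intervened variable's structural equation is replaced by its fixed value.
Z_3 = -Z_1 - 2*Z_2 + 5  [with Z_1=-1, Z_2=7]  = -8
Z_4 = 2*Z_3 + Z_1 + 4  [with Z_3=-8, Z_1=-1]  = -13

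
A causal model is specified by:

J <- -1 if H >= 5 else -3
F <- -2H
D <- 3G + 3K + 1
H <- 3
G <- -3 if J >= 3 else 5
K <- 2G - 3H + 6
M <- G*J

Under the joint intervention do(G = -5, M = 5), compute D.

The joint intervention fixes G = -5, M = 5, removing each variable's own equation.
K = 2G - 3H + 6  [with G=-5, H=3]  = -13
D = 3G + 3K + 1  [with G=-5, K=-13]  = -53

-53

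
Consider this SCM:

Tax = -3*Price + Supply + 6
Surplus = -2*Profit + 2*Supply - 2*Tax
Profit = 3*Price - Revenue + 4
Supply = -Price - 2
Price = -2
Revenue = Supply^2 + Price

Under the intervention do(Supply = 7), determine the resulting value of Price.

-2

Under do(Supply=7), the mechanism Supply = -Price - 2 is discarded; Supply is fixed at 7.
Price is not downstream of the intervention, so its value is determined by the original equations.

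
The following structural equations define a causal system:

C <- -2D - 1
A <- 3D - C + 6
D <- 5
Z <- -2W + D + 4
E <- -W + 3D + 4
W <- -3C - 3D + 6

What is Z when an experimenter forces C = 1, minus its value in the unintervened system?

72

Under do(C=1), the mechanism C <- -2D - 1 is discarded; C is fixed at 1.
W = -3C - 3D + 6  [with C=1, D=5]  = -12
Z = -2W + D + 4  [with W=-12, D=5]  = 33
Without intervention: C = -2D - 1  [with D=5]  = -11; W = -3C - 3D + 6  [with C=-11, D=5]  = 24; Z = -2W + D + 4  [with W=24, D=5]  = -39.
Change = 33 − (-39) = 72.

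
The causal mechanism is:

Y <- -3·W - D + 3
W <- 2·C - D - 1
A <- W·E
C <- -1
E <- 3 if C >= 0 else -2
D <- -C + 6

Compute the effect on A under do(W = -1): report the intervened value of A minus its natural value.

The intervention breaks the incoming arrows to W: W <- 2·C - D - 1 no longer applies, and W = -1.
E = 3 if C >= 0 else -2  [with C=-1]  = -2
A = W·E  [with W=-1, E=-2]  = 2
Without intervention: D = -C + 6  [with C=-1]  = 7; W = 2·C - D - 1  [with C=-1, D=7]  = -10; E = 3 if C >= 0 else -2  [with C=-1]  = -2; A = W·E  [with W=-10, E=-2]  = 20.
Change = 2 − 20 = -18.

-18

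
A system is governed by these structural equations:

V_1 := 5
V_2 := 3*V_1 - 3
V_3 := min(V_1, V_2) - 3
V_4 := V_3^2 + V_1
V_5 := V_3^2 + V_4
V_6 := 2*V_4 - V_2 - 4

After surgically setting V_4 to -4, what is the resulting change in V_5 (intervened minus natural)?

Intervening sets V_4 = -4 and removes its equation (V_4 := V_3^2 + V_1).
V_2 = 3*V_1 - 3  [with V_1=5]  = 12
V_3 = min(V_1, V_2) - 3  [with V_1=5, V_2=12]  = 2
V_5 = V_3^2 + V_4  [with V_3=2, V_4=-4]  = 0
Without intervention: V_2 = 3*V_1 - 3  [with V_1=5]  = 12; V_3 = min(V_1, V_2) - 3  [with V_1=5, V_2=12]  = 2; V_4 = V_3^2 + V_1  [with V_3=2, V_1=5]  = 9; V_5 = V_3^2 + V_4  [with V_3=2, V_4=9]  = 13.
Change = 0 − 13 = -13.

-13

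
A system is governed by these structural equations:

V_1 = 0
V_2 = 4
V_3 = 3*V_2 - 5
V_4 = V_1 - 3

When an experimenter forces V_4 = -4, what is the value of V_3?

Under do(V_4=-4), the mechanism V_4 = V_1 - 3 is discarded; V_4 is fixed at -4.
Since V_3 is not a descendant of the intervened variable, it is unaffected.
V_3 = 3*V_2 - 5  [with V_2=4]  = 7

7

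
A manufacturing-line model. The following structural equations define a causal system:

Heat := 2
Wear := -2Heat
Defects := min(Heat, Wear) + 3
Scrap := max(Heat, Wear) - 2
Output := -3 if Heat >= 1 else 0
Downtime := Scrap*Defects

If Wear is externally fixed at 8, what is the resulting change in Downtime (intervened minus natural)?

30

Under do(Wear=8), the mechanism Wear := -2Heat is discarded; Wear is fixed at 8.
Defects = min(Heat, Wear) + 3  [with Heat=2, Wear=8]  = 5
Scrap = max(Heat, Wear) - 2  [with Heat=2, Wear=8]  = 6
Downtime = Scrap*Defects  [with Scrap=6, Defects=5]  = 30
Without intervention: Wear = -2Heat  [with Heat=2]  = -4; Defects = min(Heat, Wear) + 3  [with Heat=2, Wear=-4]  = -1; Scrap = max(Heat, Wear) - 2  [with Heat=2, Wear=-4]  = 0; Downtime = Scrap*Defects  [with Scrap=0, Defects=-1]  = 0.
Change = 30 − 0 = 30.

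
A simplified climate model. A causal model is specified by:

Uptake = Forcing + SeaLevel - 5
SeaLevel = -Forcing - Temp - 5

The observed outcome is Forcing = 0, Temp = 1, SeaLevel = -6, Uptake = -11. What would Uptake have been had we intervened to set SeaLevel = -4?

-9

The intervention breaks the incoming arrows to SeaLevel: SeaLevel = -Forcing - Temp - 5 no longer applies, and SeaLevel = -4.
Uptake = Forcing + SeaLevel - 5  [with Forcing=0, SeaLevel=-4]  = -9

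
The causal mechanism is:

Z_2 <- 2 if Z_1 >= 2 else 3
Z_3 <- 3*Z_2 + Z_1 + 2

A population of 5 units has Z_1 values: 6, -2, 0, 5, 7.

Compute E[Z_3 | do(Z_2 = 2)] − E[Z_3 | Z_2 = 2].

-2.8

Every unit gets Z_2=2 under the intervention. Z_3 values become 14, 6, 8, 13, 15; E[Z_3|do(Z_2=2)] = 11.2.
Observing Z_2=2 restricts to units where Z_2's equation naturally yields 2: Z_1 ∈ {6, 5, 7}. In that subpopulation Z_3 = 14, 13, 15, mean 14.
Difference = 11.2 − 14 = -2.8.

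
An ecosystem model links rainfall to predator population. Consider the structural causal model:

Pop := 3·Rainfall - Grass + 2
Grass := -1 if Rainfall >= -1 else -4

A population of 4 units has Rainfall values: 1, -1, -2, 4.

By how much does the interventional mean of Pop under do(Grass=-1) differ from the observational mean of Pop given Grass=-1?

The intervention sets Grass=-1 in all 4 units regardless of Rainfall. Recomputing Pop per unit gives 6, 0, -3, 15; average 4.5.
E[Pop|Grass=-1] averages over only the 3 units with Grass=-1 (Rainfall = 1, -1, 4): Pop = 6, 0, 15, mean 7.
Difference = 4.5 − 7 = -2.5.

-2.5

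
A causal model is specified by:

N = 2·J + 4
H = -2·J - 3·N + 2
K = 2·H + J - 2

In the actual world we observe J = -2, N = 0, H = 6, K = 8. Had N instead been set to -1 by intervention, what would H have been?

The intervention breaks the incoming arrows to N: N = 2·J + 4 no longer applies, and N = -1.
H = -2·J - 3·N + 2  [with J=-2, N=-1]  = 9

9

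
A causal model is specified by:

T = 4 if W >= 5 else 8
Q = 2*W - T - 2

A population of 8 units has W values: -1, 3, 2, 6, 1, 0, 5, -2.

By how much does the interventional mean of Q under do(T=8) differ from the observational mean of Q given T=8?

2.5

Every unit gets T=8 under the intervention. Q values become -12, -4, -6, 2, -8, -10, 0, -14; E[Q|do(T=8)] = -6.5.
E[Q|T=8] averages over only the 6 units with T=8 (W = -1, 3, 2, 1, 0, -2): Q = -12, -4, -6, -8, -10, -14, mean -9.
Difference = -6.5 − (-9) = 2.5.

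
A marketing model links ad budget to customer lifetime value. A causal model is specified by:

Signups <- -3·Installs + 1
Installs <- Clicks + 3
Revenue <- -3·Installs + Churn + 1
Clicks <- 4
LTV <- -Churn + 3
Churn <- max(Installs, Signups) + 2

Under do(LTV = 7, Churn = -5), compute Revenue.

-25

Setting LTV = 7, Churn = -5 by intervention discards those variables' equations.
Installs = Clicks + 3  [with Clicks=4]  = 7
Revenue = -3·Installs + Churn + 1  [with Installs=7, Churn=-5]  = -25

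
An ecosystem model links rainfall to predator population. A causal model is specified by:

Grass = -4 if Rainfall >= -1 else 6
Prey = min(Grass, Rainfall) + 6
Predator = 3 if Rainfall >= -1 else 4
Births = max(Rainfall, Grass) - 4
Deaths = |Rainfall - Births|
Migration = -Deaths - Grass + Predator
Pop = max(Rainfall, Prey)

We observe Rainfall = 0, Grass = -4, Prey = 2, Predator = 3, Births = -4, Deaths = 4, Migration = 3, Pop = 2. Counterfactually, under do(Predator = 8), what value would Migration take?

8

The intervention breaks the incoming arrows to Predator: Predator = 3 if Rainfall >= -1 else 4 no longer applies, and Predator = 8.
Grass = -4 if Rainfall >= -1 else 6  [with Rainfall=0]  = -4
Births = max(Rainfall, Grass) - 4  [with Rainfall=0, Grass=-4]  = -4
Deaths = |Rainfall - Births|  [with Rainfall=0, Births=-4]  = 4
Migration = -Deaths - Grass + Predator  [with Deaths=4, Grass=-4, Predator=8]  = 8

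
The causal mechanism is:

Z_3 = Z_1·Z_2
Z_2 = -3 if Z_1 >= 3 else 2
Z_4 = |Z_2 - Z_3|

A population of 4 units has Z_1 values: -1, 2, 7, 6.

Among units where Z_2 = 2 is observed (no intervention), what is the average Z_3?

1

Conditioning on Z_2=2 selects the 2 unit(s) with Z_1 ∈ {-1, 2}. Their Z_3 values: -2, 4. Mean = 1.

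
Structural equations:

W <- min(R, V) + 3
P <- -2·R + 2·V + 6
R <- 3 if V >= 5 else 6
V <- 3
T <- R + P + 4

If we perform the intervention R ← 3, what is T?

13

do(R=3) replaces the equation R <- 3 if V >= 5 else 6 with the constant R = 3.
P = -2·R + 2·V + 6  [with R=3, V=3]  = 6
T = R + P + 4  [with R=3, P=6]  = 13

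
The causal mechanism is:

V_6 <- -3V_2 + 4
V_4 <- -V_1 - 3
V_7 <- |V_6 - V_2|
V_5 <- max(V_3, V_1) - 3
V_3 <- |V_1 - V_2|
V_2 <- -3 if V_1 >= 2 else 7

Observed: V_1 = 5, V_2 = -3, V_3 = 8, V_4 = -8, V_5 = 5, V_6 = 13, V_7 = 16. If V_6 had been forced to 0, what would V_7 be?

Intervening sets V_6 = 0 and removes its equation (V_6 <- -3V_2 + 4).
V_2 = -3 if V_1 >= 2 else 7  [with V_1=5]  = -3
V_7 = |V_6 - V_2|  [with V_6=0, V_2=-3]  = 3

3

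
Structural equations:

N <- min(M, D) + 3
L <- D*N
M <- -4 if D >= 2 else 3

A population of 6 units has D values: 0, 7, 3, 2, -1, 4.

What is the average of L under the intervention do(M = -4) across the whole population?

The intervention sets M=-4 in all 6 units regardless of D. Recomputing L per unit gives 0, -7, -3, -2, 1, -4; average -2.5.

-2.5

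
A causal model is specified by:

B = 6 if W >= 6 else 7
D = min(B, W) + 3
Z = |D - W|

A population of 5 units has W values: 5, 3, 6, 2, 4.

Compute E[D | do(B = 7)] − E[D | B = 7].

Under do(B=7), B's equation is replaced by B=7 for every unit. Per-unit D: 8, 6, 9, 5, 7. Mean = 7.
Conditioning on B=7 selects the 4 unit(s) with W ∈ {5, 3, 2, 4}. Their D values: 8, 6, 5, 7. Mean = 6.5.
Difference = 7 − 6.5 = 0.5.

0.5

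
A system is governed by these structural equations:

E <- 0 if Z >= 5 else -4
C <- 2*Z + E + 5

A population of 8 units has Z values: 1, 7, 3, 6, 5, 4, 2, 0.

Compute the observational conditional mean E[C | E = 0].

Conditioning on E=0 selects the 3 unit(s) with Z ∈ {7, 6, 5}. Their C values: 19, 17, 15. Mean = 17.

17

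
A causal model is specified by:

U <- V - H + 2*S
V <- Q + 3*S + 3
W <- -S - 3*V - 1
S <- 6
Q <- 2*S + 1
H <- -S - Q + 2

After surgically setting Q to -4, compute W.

Under do(Q=-4), the mechanism Q <- 2*S + 1 is discarded; Q is fixed at -4.
V = Q + 3*S + 3  [with Q=-4, S=6]  = 17
W = -S - 3*V - 1  [with S=6, V=17]  = -58

-58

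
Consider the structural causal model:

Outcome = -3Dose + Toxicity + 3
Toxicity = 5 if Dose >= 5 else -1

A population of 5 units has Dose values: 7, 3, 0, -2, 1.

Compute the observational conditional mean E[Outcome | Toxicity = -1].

Conditioning on Toxicity=-1 selects the 4 unit(s) with Dose ∈ {3, 0, -2, 1}. Their Outcome values: -7, 2, 8, -1. Mean = 0.5.

0.5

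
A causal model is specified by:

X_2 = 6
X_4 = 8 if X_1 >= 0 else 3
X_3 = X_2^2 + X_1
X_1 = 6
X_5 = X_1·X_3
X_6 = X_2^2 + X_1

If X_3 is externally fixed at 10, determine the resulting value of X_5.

60

do(X_3=10) replaces the equation X_3 = X_2^2 + X_1 with the constant X_3 = 10.
X_5 = X_1·X_3  [with X_1=6, X_3=10]  = 60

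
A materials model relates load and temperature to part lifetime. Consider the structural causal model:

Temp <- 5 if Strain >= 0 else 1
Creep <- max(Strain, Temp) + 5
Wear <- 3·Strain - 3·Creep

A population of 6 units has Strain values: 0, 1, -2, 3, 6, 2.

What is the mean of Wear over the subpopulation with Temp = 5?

Conditioning on Temp=5 selects the 5 unit(s) with Strain ∈ {0, 1, 3, 6, 2}. Their Wear values: -30, -27, -21, -15, -24. Mean = -23.4.

-23.4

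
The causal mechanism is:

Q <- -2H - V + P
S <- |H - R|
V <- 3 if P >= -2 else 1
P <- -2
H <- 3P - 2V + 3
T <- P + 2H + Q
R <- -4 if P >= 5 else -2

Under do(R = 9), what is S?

18

Intervening sets R = 9 and removes its equation (R <- -4 if P >= 5 else -2).
V = 3 if P >= -2 else 1  [with P=-2]  = 3
H = 3P - 2V + 3  [with P=-2, V=3]  = -9
S = |H - R|  [with H=-9, R=9]  = 18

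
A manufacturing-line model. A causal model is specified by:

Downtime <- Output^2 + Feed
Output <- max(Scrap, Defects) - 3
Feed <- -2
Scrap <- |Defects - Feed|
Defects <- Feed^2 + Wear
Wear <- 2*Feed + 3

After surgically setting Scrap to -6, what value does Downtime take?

Under do(Scrap=-6), the mechanism Scrap <- |Defects - Feed| is discarded; Scrap is fixed at -6.
Wear = 2*Feed + 3  [with Feed=-2]  = -1
Defects = Feed^2 + Wear  [with Feed=-2, Wear=-1]  = 3
Output = max(Scrap, Defects) - 3  [with Scrap=-6, Defects=3]  = 0
Downtime = Output^2 + Feed  [with Output=0, Feed=-2]  = -2

-2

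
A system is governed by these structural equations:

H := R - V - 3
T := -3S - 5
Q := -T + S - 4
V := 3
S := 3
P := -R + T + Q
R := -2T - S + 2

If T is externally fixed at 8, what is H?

-23

The intervention breaks the incoming arrows to T: T := -3S - 5 no longer applies, and T = 8.
R = -2T - S + 2  [with T=8, S=3]  = -17
H = R - V - 3  [with R=-17, V=3]  = -23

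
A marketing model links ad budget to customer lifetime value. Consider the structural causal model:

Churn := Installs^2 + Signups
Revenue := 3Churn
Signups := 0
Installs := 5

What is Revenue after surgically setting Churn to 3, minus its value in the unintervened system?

The intervention breaks the incoming arrows to Churn: Churn := Installs^2 + Signups no longer applies, and Churn = 3.
Revenue = 3Churn  [with Churn=3]  = 9
Without intervention: Churn = Installs^2 + Signups  [with Installs=5, Signups=0]  = 25; Revenue = 3Churn  [with Churn=25]  = 75.
Change = 9 − 75 = -66.

-66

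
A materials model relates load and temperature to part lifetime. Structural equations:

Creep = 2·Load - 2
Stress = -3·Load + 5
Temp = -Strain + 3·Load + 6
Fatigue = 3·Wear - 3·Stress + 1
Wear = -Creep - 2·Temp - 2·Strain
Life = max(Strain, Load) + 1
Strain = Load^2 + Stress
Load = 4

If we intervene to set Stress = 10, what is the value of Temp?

Under do(Stress=10), the mechanism Stress = -3·Load + 5 is discarded; Stress is fixed at 10.
Strain = Load^2 + Stress  [with Load=4, Stress=10]  = 26
Temp = -Strain + 3·Load + 6  [with Strain=26, Load=4]  = -8

-8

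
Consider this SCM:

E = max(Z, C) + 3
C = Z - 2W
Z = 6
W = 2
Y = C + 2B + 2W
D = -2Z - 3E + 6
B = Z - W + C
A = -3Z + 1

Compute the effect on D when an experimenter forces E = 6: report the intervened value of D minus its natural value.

Intervening sets E = 6 and removes its equation (E = max(Z, C) + 3).
D = -2Z - 3E + 6  [with Z=6, E=6]  = -24
Without intervention: C = Z - 2W  [with Z=6, W=2]  = 2; E = max(Z, C) + 3  [with Z=6, C=2]  = 9; D = -2Z - 3E + 6  [with Z=6, E=9]  = -33.
Change = -24 − (-33) = 9.

9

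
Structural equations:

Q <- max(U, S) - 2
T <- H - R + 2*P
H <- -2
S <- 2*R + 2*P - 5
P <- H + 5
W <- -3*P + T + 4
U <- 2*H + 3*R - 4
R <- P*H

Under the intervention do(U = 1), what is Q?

Intervening sets U = 1 and removes its equation (U <- 2*H + 3*R - 4).
P = H + 5  [with H=-2]  = 3
R = P*H  [with P=3, H=-2]  = -6
S = 2*R + 2*P - 5  [with R=-6, P=3]  = -11
Q = max(U, S) - 2  [with U=1, S=-11]  = -1

-1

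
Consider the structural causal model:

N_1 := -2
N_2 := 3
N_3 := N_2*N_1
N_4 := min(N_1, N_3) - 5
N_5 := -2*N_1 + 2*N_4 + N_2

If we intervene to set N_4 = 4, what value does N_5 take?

15

Intervening sets N_4 = 4 and removes its equation (N_4 := min(N_1, N_3) - 5).
N_5 = -2*N_1 + 2*N_4 + N_2  [with N_1=-2, N_4=4, N_2=3]  = 15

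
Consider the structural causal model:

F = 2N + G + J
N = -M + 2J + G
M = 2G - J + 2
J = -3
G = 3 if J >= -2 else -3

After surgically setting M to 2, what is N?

The intervention breaks the incoming arrows to M: M = 2G - J + 2 no longer applies, and M = 2.
G = 3 if J >= -2 else -3  [with J=-3]  = -3
N = -M + 2J + G  [with M=2, J=-3, G=-3]  = -11

-11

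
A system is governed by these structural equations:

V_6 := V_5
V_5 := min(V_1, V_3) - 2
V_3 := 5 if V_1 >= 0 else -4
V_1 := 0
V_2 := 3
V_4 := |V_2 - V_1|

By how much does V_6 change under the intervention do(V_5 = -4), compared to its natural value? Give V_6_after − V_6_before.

-2

The intervention breaks the incoming arrows to V_5: V_5 := min(V_1, V_3) - 2 no longer applies, and V_5 = -4.
V_6 = V_5  [with V_5=-4]  = -4
Without intervention: V_3 = 5 if V_1 >= 0 else -4  [with V_1=0]  = 5; V_5 = min(V_1, V_3) - 2  [with V_1=0, V_3=5]  = -2; V_6 = V_5  [with V_5=-2]  = -2.
Change = -4 − (-2) = -2.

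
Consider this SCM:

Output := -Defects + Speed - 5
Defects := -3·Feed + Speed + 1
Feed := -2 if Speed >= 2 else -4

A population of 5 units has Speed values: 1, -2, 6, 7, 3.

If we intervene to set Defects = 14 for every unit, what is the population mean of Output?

-16

do(Defects=14) breaks Defects's dependence on Speed. With Defects=14 fixed, Output across the units is -18, -21, -13, -12, -16, mean -16.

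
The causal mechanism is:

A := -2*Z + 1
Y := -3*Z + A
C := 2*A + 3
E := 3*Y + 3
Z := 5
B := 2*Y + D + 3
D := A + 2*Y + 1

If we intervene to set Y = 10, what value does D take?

do(Y=10) replaces the equation Y := -3*Z + A with the constant Y = 10.
A = -2*Z + 1  [with Z=5]  = -9
D = A + 2*Y + 1  [with A=-9, Y=10]  = 12

12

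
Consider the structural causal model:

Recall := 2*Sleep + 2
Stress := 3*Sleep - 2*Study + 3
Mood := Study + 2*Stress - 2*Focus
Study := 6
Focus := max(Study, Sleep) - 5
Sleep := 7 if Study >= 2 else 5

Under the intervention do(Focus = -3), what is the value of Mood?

Intervening sets Focus = -3 and removes its equation (Focus := max(Study, Sleep) - 5).
Sleep = 7 if Study >= 2 else 5  [with Study=6]  = 7
Stress = 3*Sleep - 2*Study + 3  [with Sleep=7, Study=6]  = 12
Mood = Study + 2*Stress - 2*Focus  [with Study=6, Stress=12, Focus=-3]  = 36

36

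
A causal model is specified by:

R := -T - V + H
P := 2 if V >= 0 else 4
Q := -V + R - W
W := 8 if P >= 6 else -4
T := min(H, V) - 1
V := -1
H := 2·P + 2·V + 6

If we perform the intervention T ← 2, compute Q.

16

The intervention breaks the incoming arrows to T: T := min(H, V) - 1 no longer applies, and T = 2.
P = 2 if V >= 0 else 4  [with V=-1]  = 4
H = 2·P + 2·V + 6  [with P=4, V=-1]  = 12
R = -T - V + H  [with T=2, V=-1, H=12]  = 11
W = 8 if P >= 6 else -4  [with P=4]  = -4
Q = -V + R - W  [with V=-1, R=11, W=-4]  = 16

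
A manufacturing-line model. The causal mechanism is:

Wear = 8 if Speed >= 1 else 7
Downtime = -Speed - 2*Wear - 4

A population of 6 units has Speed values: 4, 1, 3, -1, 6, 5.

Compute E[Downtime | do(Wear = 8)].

Every unit gets Wear=8 under the intervention. Downtime values become -24, -21, -23, -19, -26, -25; E[Downtime|do(Wear=8)] = -23.

-23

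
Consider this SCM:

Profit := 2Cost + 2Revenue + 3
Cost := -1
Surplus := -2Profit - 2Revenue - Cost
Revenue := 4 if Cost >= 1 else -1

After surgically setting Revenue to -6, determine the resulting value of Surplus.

35

Under do(Revenue=-6), the mechanism Revenue := 4 if Cost >= 1 else -1 is discarded; Revenue is fixed at -6.
Profit = 2Cost + 2Revenue + 3  [with Cost=-1, Revenue=-6]  = -11
Surplus = -2Profit - 2Revenue - Cost  [with Profit=-11, Revenue=-6, Cost=-1]  = 35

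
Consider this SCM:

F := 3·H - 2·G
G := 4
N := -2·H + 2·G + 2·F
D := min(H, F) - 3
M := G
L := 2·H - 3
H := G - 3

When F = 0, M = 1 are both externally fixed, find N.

The joint intervention fixes F = 0, M = 1, removing each variable's own equation.
H = G - 3  [with G=4]  = 1
N = -2·H + 2·G + 2·F  [with H=1, G=4, F=0]  = 6

6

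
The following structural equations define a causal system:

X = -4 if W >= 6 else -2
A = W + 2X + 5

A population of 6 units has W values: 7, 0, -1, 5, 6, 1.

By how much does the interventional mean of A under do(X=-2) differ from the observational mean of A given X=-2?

Every unit gets X=-2 under the intervention. A values become 8, 1, 0, 6, 7, 2; E[A|do(X=-2)] = 4.
Observing X=-2 restricts to units where X's equation naturally yields -2: W ∈ {0, -1, 5, 1}. In that subpopulation A = 1, 0, 6, 2, mean 2.25.
Difference = 4 − 2.25 = 1.75.

1.75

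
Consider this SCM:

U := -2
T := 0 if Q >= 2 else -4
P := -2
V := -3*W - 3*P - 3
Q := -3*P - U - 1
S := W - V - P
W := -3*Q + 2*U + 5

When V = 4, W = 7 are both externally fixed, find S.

5

Under do(V = 4, W = 7), each intervened variable's structural equation is replaced by its fixed value.
S = W - V - P  [with W=7, V=4, P=-2]  = 5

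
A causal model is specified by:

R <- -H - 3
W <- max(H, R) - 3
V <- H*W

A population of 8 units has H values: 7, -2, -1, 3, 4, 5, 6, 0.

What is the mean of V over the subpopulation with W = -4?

6

Observing W=-4 restricts to units where W's equation naturally yields -4: H ∈ {-2, -1}. In that subpopulation V = 8, 4, mean 6.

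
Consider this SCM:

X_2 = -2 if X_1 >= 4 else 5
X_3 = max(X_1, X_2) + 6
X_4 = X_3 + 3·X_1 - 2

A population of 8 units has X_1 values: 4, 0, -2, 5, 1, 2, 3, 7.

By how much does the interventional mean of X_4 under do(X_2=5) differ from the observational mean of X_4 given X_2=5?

5.35

Under do(X_2=5), X_2's equation is replaced by X_2=5 for every unit. Per-unit X_4: 21, 9, 3, 24, 12, 15, 18, 32. Mean = 16.75.
E[X_4|X_2=5] averages over only the 5 units with X_2=5 (X_1 = 0, -2, 1, 2, 3): X_4 = 9, 3, 12, 15, 18, mean 11.4.
Difference = 16.75 − 11.4 = 5.35.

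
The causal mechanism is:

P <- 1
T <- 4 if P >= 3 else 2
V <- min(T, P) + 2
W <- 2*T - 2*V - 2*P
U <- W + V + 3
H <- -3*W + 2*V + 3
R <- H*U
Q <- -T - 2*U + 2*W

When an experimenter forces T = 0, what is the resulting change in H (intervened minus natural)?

4

Under do(T=0), the mechanism T <- 4 if P >= 3 else 2 is discarded; T is fixed at 0.
V = min(T, P) + 2  [with T=0, P=1]  = 2
W = 2*T - 2*V - 2*P  [with T=0, V=2, P=1]  = -6
H = -3*W + 2*V + 3  [with W=-6, V=2]  = 25
Without intervention: T = 4 if P >= 3 else 2  [with P=1]  = 2; V = min(T, P) + 2  [with T=2, P=1]  = 3; W = 2*T - 2*V - 2*P  [with T=2, V=3, P=1]  = -4; H = -3*W + 2*V + 3  [with W=-4, V=3]  = 21.
Change = 25 − 21 = 4.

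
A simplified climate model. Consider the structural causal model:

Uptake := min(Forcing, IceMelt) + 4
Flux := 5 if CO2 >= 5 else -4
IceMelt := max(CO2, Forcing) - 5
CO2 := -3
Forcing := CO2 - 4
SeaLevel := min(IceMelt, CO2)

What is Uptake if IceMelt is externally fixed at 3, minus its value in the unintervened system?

1

The intervention breaks the incoming arrows to IceMelt: IceMelt := max(CO2, Forcing) - 5 no longer applies, and IceMelt = 3.
Forcing = CO2 - 4  [with CO2=-3]  = -7
Uptake = min(Forcing, IceMelt) + 4  [with Forcing=-7, IceMelt=3]  = -3
Without intervention: Forcing = CO2 - 4  [with CO2=-3]  = -7; IceMelt = max(CO2, Forcing) - 5  [with CO2=-3, Forcing=-7]  = -8; Uptake = min(Forcing, IceMelt) + 4  [with Forcing=-7, IceMelt=-8]  = -4.
Change = -3 − (-4) = 1.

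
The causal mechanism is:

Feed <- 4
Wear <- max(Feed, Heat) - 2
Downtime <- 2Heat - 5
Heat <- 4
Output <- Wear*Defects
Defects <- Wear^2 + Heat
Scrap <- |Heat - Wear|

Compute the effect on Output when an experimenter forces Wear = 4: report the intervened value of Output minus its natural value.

The intervention breaks the incoming arrows to Wear: Wear <- max(Feed, Heat) - 2 no longer applies, and Wear = 4.
Defects = Wear^2 + Heat  [with Wear=4, Heat=4]  = 20
Output = Wear*Defects  [with Wear=4, Defects=20]  = 80
Without intervention: Wear = max(Feed, Heat) - 2  [with Feed=4, Heat=4]  = 2; Defects = Wear^2 + Heat  [with Wear=2, Heat=4]  = 8; Output = Wear*Defects  [with Wear=2, Defects=8]  = 16.
Change = 80 − 16 = 64.

64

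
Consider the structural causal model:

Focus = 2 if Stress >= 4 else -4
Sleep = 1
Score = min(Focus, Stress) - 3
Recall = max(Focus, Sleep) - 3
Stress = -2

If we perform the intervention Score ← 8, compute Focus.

Under do(Score=8), the mechanism Score = min(Focus, Stress) - 3 is discarded; Score is fixed at 8.
Since Focus is not a descendant of the intervened variable, it is unaffected.
Focus = 2 if Stress >= 4 else -4  [with Stress=-2]  = -4

-4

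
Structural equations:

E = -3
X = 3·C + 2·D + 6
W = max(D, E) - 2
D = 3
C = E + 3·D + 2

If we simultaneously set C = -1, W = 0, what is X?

9

The joint intervention fixes C = -1, W = 0, removing each variable's own equation.
X = 3·C + 2·D + 6  [with C=-1, D=3]  = 9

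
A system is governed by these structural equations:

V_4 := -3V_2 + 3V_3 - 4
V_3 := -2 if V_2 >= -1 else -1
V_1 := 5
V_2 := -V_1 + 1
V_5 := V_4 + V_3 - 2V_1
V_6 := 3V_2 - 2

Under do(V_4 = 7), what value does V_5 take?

-4

Intervening sets V_4 = 7 and removes its equation (V_4 := -3V_2 + 3V_3 - 4).
V_2 = -V_1 + 1  [with V_1=5]  = -4
V_3 = -2 if V_2 >= -1 else -1  [with V_2=-4]  = -1
V_5 = V_4 + V_3 - 2V_1  [with V_4=7, V_3=-1, V_1=5]  = -4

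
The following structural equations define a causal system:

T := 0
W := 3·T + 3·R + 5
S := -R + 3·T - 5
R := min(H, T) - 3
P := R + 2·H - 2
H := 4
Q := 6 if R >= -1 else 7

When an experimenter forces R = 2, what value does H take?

4

Under do(R=2), the mechanism R := min(H, T) - 3 is discarded; R is fixed at 2.
H is not downstream of the intervention, so its value is determined by the original equations.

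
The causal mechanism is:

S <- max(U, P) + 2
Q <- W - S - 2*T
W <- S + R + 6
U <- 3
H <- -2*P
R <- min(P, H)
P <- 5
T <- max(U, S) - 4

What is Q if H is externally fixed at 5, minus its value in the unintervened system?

15

The intervention breaks the incoming arrows to H: H <- -2*P no longer applies, and H = 5.
S = max(U, P) + 2  [with U=3, P=5]  = 7
T = max(U, S) - 4  [with U=3, S=7]  = 3
R = min(P, H)  [with P=5, H=5]  = 5
W = S + R + 6  [with S=7, R=5]  = 18
Q = W - S - 2*T  [with W=18, S=7, T=3]  = 5
Without intervention: H = -2*P  [with P=5]  = -10; S = max(U, P) + 2  [with U=3, P=5]  = 7; T = max(U, S) - 4  [with U=3, S=7]  = 3; R = min(P, H)  [with P=5, H=-10]  = -10; W = S + R + 6  [with S=7, R=-10]  = 3; Q = W - S - 2*T  [with W=3, S=7, T=3]  = -10.
Change = 5 − (-10) = 15.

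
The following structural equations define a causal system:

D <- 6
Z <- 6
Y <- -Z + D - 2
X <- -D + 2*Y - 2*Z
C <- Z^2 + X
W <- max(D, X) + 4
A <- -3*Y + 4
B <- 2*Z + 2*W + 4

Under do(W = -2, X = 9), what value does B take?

Under do(W = -2, X = 9), each intervened variable's structural equation is replaced by its fixed value.
B = 2*Z + 2*W + 4  [with Z=6, W=-2]  = 12

12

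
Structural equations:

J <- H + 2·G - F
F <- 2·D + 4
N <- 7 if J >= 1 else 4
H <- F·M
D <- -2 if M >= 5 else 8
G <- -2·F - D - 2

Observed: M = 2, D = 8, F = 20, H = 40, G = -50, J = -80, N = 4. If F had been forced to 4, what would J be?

-32

The intervention breaks the incoming arrows to F: F <- 2·D + 4 no longer applies, and F = 4.
D = -2 if M >= 5 else 8  [with M=2]  = 8
H = F·M  [with F=4, M=2]  = 8
G = -2·F - D - 2  [with F=4, D=8]  = -18
J = H + 2·G - F  [with H=8, G=-18, F=4]  = -32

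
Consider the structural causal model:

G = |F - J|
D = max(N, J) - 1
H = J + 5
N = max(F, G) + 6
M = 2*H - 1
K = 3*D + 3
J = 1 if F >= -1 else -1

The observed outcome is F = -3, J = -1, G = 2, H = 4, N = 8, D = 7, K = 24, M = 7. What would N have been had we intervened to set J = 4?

13

do(J=4) replaces the equation J = 1 if F >= -1 else -1 with the constant J = 4.
G = |F - J|  [with F=-3, J=4]  = 7
N = max(F, G) + 6  [with F=-3, G=7]  = 13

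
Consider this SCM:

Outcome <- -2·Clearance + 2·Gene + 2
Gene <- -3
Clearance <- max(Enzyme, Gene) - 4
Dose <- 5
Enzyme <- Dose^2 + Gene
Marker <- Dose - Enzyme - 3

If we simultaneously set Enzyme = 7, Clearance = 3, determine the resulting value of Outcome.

-10

Setting Enzyme = 7, Clearance = 3 by intervention discards those variables' equations.
Outcome = -2·Clearance + 2·Gene + 2  [with Clearance=3, Gene=-3]  = -10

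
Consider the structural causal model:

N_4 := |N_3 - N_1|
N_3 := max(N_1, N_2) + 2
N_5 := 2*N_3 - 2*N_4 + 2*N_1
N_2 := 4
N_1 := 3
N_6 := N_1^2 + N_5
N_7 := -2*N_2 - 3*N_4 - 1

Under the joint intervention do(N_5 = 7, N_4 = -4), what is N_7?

Setting N_5 = 7, N_4 = -4 by intervention discards those variables' equations.
N_7 = -2*N_2 - 3*N_4 - 1  [with N_2=4, N_4=-4]  = 3

3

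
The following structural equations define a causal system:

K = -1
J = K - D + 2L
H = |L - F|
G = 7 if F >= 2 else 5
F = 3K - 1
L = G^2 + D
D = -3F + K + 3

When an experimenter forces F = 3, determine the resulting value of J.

90

Under do(F=3), the mechanism F = 3K - 1 is discarded; F is fixed at 3.
D = -3F + K + 3  [with F=3, K=-1]  = -7
G = 7 if F >= 2 else 5  [with F=3]  = 7
L = G^2 + D  [with G=7, D=-7]  = 42
J = K - D + 2L  [with K=-1, D=-7, L=42]  = 90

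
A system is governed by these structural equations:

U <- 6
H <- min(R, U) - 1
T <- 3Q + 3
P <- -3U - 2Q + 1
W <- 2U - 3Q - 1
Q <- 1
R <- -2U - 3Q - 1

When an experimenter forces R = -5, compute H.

Under do(R=-5), the mechanism R <- -2U - 3Q - 1 is discarded; R is fixed at -5.
H = min(R, U) - 1  [with R=-5, U=6]  = -6

-6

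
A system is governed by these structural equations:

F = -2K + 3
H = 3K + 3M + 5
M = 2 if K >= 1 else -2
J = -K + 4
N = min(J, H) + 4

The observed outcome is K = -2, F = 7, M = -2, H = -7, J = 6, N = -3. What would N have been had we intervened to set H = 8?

Under do(H=8), the mechanism H = 3K + 3M + 5 is discarded; H is fixed at 8.
J = -K + 4  [with K=-2]  = 6
N = min(J, H) + 4  [with J=6, H=8]  = 10

10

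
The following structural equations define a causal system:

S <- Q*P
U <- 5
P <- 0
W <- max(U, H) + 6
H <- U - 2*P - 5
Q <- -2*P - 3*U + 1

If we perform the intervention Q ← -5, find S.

0

Under do(Q=-5), the mechanism Q <- -2*P - 3*U + 1 is discarded; Q is fixed at -5.
S = Q*P  [with Q=-5, P=0]  = 0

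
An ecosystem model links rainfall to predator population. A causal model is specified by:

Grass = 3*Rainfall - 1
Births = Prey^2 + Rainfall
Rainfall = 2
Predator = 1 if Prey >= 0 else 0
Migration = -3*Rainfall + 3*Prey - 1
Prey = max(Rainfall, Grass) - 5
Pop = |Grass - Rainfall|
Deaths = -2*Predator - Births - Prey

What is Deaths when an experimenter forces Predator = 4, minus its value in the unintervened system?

-6

Under do(Predator=4), the mechanism Predator = 1 if Prey >= 0 else 0 is discarded; Predator is fixed at 4.
Grass = 3*Rainfall - 1  [with Rainfall=2]  = 5
Prey = max(Rainfall, Grass) - 5  [with Rainfall=2, Grass=5]  = 0
Births = Prey^2 + Rainfall  [with Prey=0, Rainfall=2]  = 2
Deaths = -2*Predator - Births - Prey  [with Predator=4, Births=2, Prey=0]  = -10
Without intervention: Grass = 3*Rainfall - 1  [with Rainfall=2]  = 5; Prey = max(Rainfall, Grass) - 5  [with Rainfall=2, Grass=5]  = 0; Predator = 1 if Prey >= 0 else 0  [with Prey=0]  = 1; Births = Prey^2 + Rainfall  [with Prey=0, Rainfall=2]  = 2; Deaths = -2*Predator - Births - Prey  [with Predator=1, Births=2, Prey=0]  = -4.
Change = -10 − (-4) = -6.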